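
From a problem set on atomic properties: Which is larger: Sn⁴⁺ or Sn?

Forming Sn⁴⁺ removes 4 electrons from Sn. Fewer electrons for the same nuclear charge means less shielding and a higher Z_eff on the remaining electrons.
A cation is smaller than its parent atom: Sn⁴⁺ < Sn.

Sn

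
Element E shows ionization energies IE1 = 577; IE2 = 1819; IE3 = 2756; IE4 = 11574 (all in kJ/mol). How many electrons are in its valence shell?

Look for the largest jump between consecutive ionization energies: IE4/IE3 ≈ 4.2, far larger than any earlier ratio.
That jump marks the point where a core electron is being removed. So the atom has 3 valence electrons.

3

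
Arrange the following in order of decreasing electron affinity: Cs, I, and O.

O is in period 2, group 16; I is in period 5, group 17; Cs is in period 6, group 1.
EA tends to increase across a period and decrease down a group, though the pattern is less regular than for IE or radius.
Neither a single period nor a single group — weigh both effects.
O > Cs: both effects reinforce here, so O is clearly the higher of the two.
I > O: period and group pull opposite ways; the across-period shift dominates (295 vs 141 kJ/mol).
Approximate values (kJ/mol): O 141, I 295, Cs 46.
So from highest to lowest: I > O > Cs.

I, O, Cs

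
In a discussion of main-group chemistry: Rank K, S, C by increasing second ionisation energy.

The second ionization energy removes an electron from the +1 ion. For each element: K⁺ is the bare [Ar] core; S⁺ still has 5 valence electrons; C⁺ still has 3 valence electrons.
Pulling an electron out of a noble-gas core costs far more than removing a remaining valence electron, so K sits at the high end of IE_2.
Valence configurations: S⁺ [Ne]3s²3p³, C⁺ [He]2s²2p¹.
The numbers (kJ/mol): K 3052, S 2252, C 2353.
Overall IE_2 order: S < C < K.

S < C < K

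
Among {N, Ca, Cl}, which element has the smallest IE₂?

Ca

After 1 electron has been removed, what remains? N⁺ still has 4 valence electrons; Ca⁺ still has 1 valence electron; Cl⁺ still has 6 valence electrons.
All are still removing valence electrons, so compare the +1 ions as you would atoms: IE_2 generally rises across a period (higher Z_eff) and falls down a group (larger shell), subject to the usual subshell exceptions.
Valence configurations: N⁺ [He]2s²2p², Ca⁺ [Ar]4s¹, Cl⁺ [Ne]3s²3p⁴.
Approximate IE_2 values (kJ/mol): N 2856, Ca 1145, Cl 2298.
Hence IE_2: Ca < Cl < N.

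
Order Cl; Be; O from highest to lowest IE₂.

IE_2 is the cost of taking one more electron from the +1 cation: Cl⁺ still has 6 valence electrons; Be⁺ still has 1 valence electron; O⁺ still has 5 valence electrons.
All are still removing valence electrons, so compare the +1 ions as you would atoms: IE_2 generally rises across a period (higher Z_eff) and falls down a group (larger shell), subject to the usual subshell exceptions.
Valence configurations: Cl⁺ [Ne]3s²3p⁴, Be⁺ [He]2s¹, O⁺ [He]2s²2p³.
Approximate IE_2 values (kJ/mol): Cl 2298, Be 1757, O 3388.
Putting it together, IE_2: Be < Cl < O.

O, Cl, Be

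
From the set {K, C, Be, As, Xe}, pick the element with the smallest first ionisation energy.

Be is in period 2, group 2; C is in period 2, group 14; K is in period 4, group 1; As is in period 4, group 15; Xe is in period 5, group 18.
First ionization energy rises across a period (greater Z_eff holds electrons more tightly) and falls down a group (valence electrons are farther from the nucleus).
These span different periods and groups, so the two trends combine.
Be > K: both effects reinforce here, so Be is clearly the higher of the two.
As > Be: the two effects oppose for this pair; the across-period effect wins (947 vs 900 kJ/mol).
C > As: the two effects oppose for this pair; the down-group effect wins (1086 vs 947 kJ/mol).
Xe > C: the two effects oppose for this pair; the across-period effect wins (1170 vs 1086 kJ/mol).
Approximate values (kJ/mol): Be 900, C 1086, K 419, As 947, Xe 1170.
The smallest first ionisation energy among these belongs to K.

K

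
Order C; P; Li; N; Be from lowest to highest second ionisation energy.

Consider each +1 ion: C⁺ still has 3 valence electrons; P⁺ still has 4 valence electrons; Li⁺ is the bare [He] core; N⁺ still has 4 valence electrons; Be⁺ still has 1 valence electron.
Core electrons are held far more tightly than valence electrons, so Li tops the IE_2 order.
Valence configurations: C⁺ [He]2s²2p¹, P⁺ [Ne]3s²3p², N⁺ [He]2s²2p², Be⁺ [He]2s¹.
The numbers (kJ/mol): C 2353, P 1907, Li 7298, N 2856, Be 1757.
Hence IE_2: Be < P < C < N < Li.

Be < P < C < N < Li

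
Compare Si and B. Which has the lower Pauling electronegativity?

Si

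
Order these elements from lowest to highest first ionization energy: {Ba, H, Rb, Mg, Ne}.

Rb, Ba, Mg, H, Ne

H is in period 1, group 1; Ne is in period 2, group 18; Mg is in period 3, group 2; Rb is in period 5, group 1; Ba is in period 6, group 2.
First ionization energy rises across a period (greater Z_eff holds electrons more tightly) and falls down a group (valence electrons are farther from the nucleus).
Here both period and group differ, so the two effects have to be weighed against each other.
Ba > Rb: the two effects oppose for this pair; the across-period effect wins (503 vs 403 kJ/mol).
Mg > Ba: Mg sits above Ba in group 2, so the down-group effect alone puts Mg higher.
H > Mg: the two effects oppose for this pair; the down-group effect wins (1312 vs 738 kJ/mol).
Ne > H: period and group pull opposite ways; the across-period shift dominates (2081 vs 1312 kJ/mol).
For reference (kJ/mol): H 1312, Ne 2081, Mg 738, Rb 403, Ba 503.
So from lowest to highest: Rb < Ba < Mg < H < Ne.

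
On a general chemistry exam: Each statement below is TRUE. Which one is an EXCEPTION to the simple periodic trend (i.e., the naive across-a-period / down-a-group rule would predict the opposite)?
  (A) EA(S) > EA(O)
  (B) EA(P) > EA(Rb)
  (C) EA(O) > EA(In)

(A)

The general trend: electron affinity increases across a period and decreases down a group.
(A) S (period 3, group 16) vs O (period 2, group 16): the stated order contradicts the simple trend.
(B) P (period 3, group 15) vs Rb (period 5, group 1): the stated order agrees with the simple trend.
(C) O (period 2, group 16) vs In (period 5, group 13): the stated order agrees with the simple trend.
The exception is (A): the compact 2p subshell of O repels the added electron more than S's larger 3p does.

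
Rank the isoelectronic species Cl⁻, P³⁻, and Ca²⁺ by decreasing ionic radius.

P³⁻, Cl⁻, Ca²⁺

All of these have 18 electrons, so size is governed by nuclear charge alone: the more protons, the stronger the pull on the same electron cloud, and the smaller the ion.
Nuclear charges: Ca²⁺ (Z=20), Cl⁻ (Z=17), P³⁻ (Z=15).
Largest to smallest: P³⁻ > Cl⁻ > Ca²⁺.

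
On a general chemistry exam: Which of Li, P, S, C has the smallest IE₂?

P

IE_2 is the cost of taking one more electron from the +1 cation: Li⁺ is the bare [He] core; P⁺ still has 4 valence electrons; S⁺ still has 5 valence electrons; C⁺ still has 3 valence electrons.
Breaking into a closed-shell core is much more expensive than removing a leftover valence electron — Li has the largest IE_2 here.
Valence configurations: P⁺ [Ne]3s²3p², S⁺ [Ne]3s²3p³, C⁺ [He]2s²2p¹.
Tabulated IE_2 (kJ/mol): Li 7298, P 1907, S 2252, C 2353.
Putting it together, IE_2: P < S < C < Li.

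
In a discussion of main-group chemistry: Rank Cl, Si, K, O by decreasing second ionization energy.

IE_2 is the cost of taking one more electron from the +1 cation: Cl⁺ still has 6 valence electrons; Si⁺ still has 3 valence electrons; K⁺ is the bare [Ar] core; O⁺ still has 5 valence electrons.
Usually core removal costs more than valence removal, but here the competition is close: a tightly held n=2 valence electron can cost more to remove than an n=3 core electron, so the actual values have to decide it.
Valence configurations: Cl⁺ [Ne]3s²3p⁴, Si⁺ [Ne]3s²3p¹, O⁺ [He]2s²2p³.
Tabulated IE_2 (kJ/mol): Cl 2298, Si 1577, K 3052, O 3388.
So the second ionization energies run Si < Cl < K < O.

O > K > Cl > Si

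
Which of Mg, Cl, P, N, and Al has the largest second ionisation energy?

The second ionization energy removes an electron from the +1 ion. For each element: Mg⁺ still has 1 valence electron; Cl⁺ still has 6 valence electrons; P⁺ still has 4 valence electrons; N⁺ still has 4 valence electrons; Al⁺ still has 2 valence electrons.
All are still removing valence electrons, so compare the +1 ions as you would atoms: IE_2 generally rises across a period (higher Z_eff) and falls down a group (larger shell), subject to the usual subshell exceptions.
Valence configurations: Mg⁺ [Ne]3s¹, Cl⁺ [Ne]3s²3p⁴, P⁺ [Ne]3s²3p², N⁺ [He]2s²2p², Al⁺ [Ne]3s².
Tabulated IE_2 (kJ/mol): Mg 1451, Cl 2298, P 1907, N 2856, Al 1817.
Hence IE_2: Mg < Al < P < Cl < N.

N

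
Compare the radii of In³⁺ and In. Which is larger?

In

Forming In³⁺ removes 3 electrons from In. Fewer electrons for the same nuclear charge means less shielding and a higher Z_eff on the remaining electrons, and for main-group metals the entire outer shell is lost.
A cation is smaller than its parent atom: In³⁺ < In.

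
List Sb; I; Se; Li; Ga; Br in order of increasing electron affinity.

Li is in period 2, group 1; Ga is in period 4, group 13; Se is in period 4, group 16; Br is in period 4, group 17; Sb is in period 5, group 15; I is in period 5, group 17.
Electron affinity generally becomes more exothermic across a period toward the halogens and less exothermic down a group.
Neither a single period nor a single group — weigh both effects.
Li > Ga: the two effects oppose for this pair; the down-group effect wins (60 vs 29 kJ/mol).
Sb > Li: period and group pull opposite ways; the across-period shift dominates (103 vs 60 kJ/mol).
Se > Sb: relative to Sb, both the across-period and down-group shifts push Se's electron affinity up.
I > Se: the two effects oppose for this pair; the across-period effect wins (295 vs 195 kJ/mol).
Br > I: Br sits above I in group 17, so the down-group effect alone puts Br higher.
Approximate values (kJ/mol): Li 60, Ga 29, Se 195, Br 325, Sb 103, I 295.
So from lowest to highest: Ga < Li < Sb < Se < I < Br.

Ga < Li < Sb < Se < I < Br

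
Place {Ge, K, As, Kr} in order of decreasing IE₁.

K is in period 4, group 1; Ge is in period 4, group 14; As is in period 4, group 15; Kr is in period 4, group 18.
Across a period the outer electron is held more tightly (higher IE₁); down a group it sits in a higher shell, more shielded, and comes off more easily.
All lie in period 4, so first ionization energy increases left to right.
So from highest to lowest: Kr > As > Ge > K.

Kr > As > Ge > K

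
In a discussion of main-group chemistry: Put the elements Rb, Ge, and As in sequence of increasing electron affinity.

Rb < As < Ge

Ge is in period 4, group 14; As is in period 4, group 15; Rb is in period 5, group 1.
Atoms with high Z_eff and room in the valence shell (especially the halogens) have the most exothermic electron affinities.
Here both period and group differ, so the two effects have to be weighed against each other.
As > Rb: relative to Rb, both the across-period and down-group shifts push As's electron affinity up.
Ge > As: this pair runs against the simple trend — see the exception note.
Note the exception: Ge has a higher electron affinity than As, contrary to the simple trend — adding an electron to As's half-filled 4p³ is unfavourable, so Ge (4p²) has the more exothermic EA.
Tabulated electron affinity (kJ/mol): Ge 119, As 78, Rb 47.
So from lowest to highest: Rb < As < Ge.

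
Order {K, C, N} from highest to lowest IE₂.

K > N > C

The second ionization energy removes an electron from the +1 ion. For each element: K⁺ is the bare [Ar] core; C⁺ still has 3 valence electrons; N⁺ still has 4 valence electrons.
Breaking into a closed-shell core is much more expensive than removing a leftover valence electron — K has the largest IE_2 here.
Valence configurations: C⁺ [He]2s²2p¹, N⁺ [He]2s²2p².
Tabulated IE_2 (kJ/mol): K 3052, C 2353, N 2856.
So the second ionization energies run C < N < K.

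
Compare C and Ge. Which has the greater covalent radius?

C is in period 2, group 14; Ge is in period 4, group 14.
Radius decreases left→right (rising Z_eff, same n) and increases top→bottom (higher n).
All are in group 14, so atomic radius increases down the group.
So Ge has the greater covalent radius (Ge > C).

Ge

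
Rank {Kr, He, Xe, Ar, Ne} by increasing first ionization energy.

Xe, Kr, Ar, Ne, He

He is in period 1, group 18; Ne is in period 2, group 18; Ar is in period 3, group 18; Kr is in period 4, group 18; Xe is in period 5, group 18.
First ionization energy rises across a period (greater Z_eff holds electrons more tightly) and falls down a group (valence electrons are farther from the nucleus).
All are in group 18, so first ionization energy increases up the group.
So from lowest to highest: Xe < Kr < Ar < Ne < He.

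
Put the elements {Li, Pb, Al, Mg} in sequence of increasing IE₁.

Li < Al < Pb < Mg

Li is in period 2, group 1; Mg is in period 3, group 2; Al is in period 3, group 13; Pb is in period 6, group 14.
First ionization energy rises across a period (greater Z_eff holds electrons more tightly) and falls down a group (valence electrons are farther from the nucleus).
These span different periods and groups, so the two trends combine.
Al > Li: the two effects oppose for this pair; the across-period effect wins (578 vs 520 kJ/mol).
Pb > Al: the two effects oppose for this pair; the across-period effect wins (716 vs 578 kJ/mol).
Mg > Pb: the two effects oppose for this pair; the down-group effect wins (738 vs 716 kJ/mol).
Note the exception: Mg has a higher first ionization energy than Al, contrary to the simple trend — Al's single 3p electron is easier to remove than one from Mg's filled 3s².
Approximate values (kJ/mol): Li 520, Mg 738, Al 578, Pb 716.
So from lowest to highest: Li < Al < Pb < Mg.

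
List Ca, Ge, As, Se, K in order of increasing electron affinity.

K is in period 4, group 1; Ca is in period 4, group 2; Ge is in period 4, group 14; As is in period 4, group 15; Se is in period 4, group 16.
Adding an electron releases more energy for atoms nearer the top right (short of the noble gases).
All lie in period 4; the across-period trend (electron affinity increases left to right) applies, with the exception below.
Note the exception: K has a higher electron affinity than Ca, contrary to the simple trend — adding an electron to Ca (ns²) has to open a new, higher-energy np subshell, which is unfavourable.
Note the exception: Ge has a higher electron affinity than As, contrary to the simple trend — adding an electron to As's half-filled 4p³ is unfavourable, so Ge (4p²) has the more exothermic EA.
Approximate values (kJ/mol): K 48, Ca 2, Ge 119, As 78, Se 195.
So from lowest to highest: Ca < K < As < Ge < Se.

Ca < K < As < Ge < Se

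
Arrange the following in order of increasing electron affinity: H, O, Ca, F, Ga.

Ca < Ga < H < O < F

Electron affinity generally becomes more exothermic across a period toward the halogens and less exothermic down a group.
Here both period and group differ, so the two effects have to be weighed against each other.
Ga > Ca: both are in period 4; the period trend gives Ga the larger value.
H > Ga: the two effects oppose for this pair; the down-group effect wins (73 vs 29 kJ/mol).
O > H: period and group pull opposite ways; the across-period shift dominates (141 vs 73 kJ/mol).
F > O: both are in period 2; the period trend gives F the larger value.
Approximate values (kJ/mol): H 73, O 141, F 328, Ca 2, Ga 29.
So from lowest to highest: Ca < Ga < H < O < F.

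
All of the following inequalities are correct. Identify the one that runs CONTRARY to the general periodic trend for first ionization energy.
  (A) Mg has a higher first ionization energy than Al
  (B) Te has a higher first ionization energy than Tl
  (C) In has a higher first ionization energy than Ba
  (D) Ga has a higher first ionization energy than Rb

The general trend: first ionization energy increases across a period and decreases down a group.
(A) Mg (period 3, group 2) vs Al (period 3, group 13): the stated order contradicts the simple trend.
(B) Te (period 5, group 16) vs Tl (period 6, group 13): the stated order agrees with the simple trend.
(C) In (period 5, group 13) vs Ba (period 6, group 2): the stated order agrees with the simple trend.
(D) Ga (period 4, group 13) vs Rb (period 5, group 1): the stated order agrees with the simple trend.
The exception is (A): Al's single 3p electron is easier to remove than one from Mg's filled 3s².

(A)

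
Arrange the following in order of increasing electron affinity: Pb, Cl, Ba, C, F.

C is in period 2, group 14; F is in period 2, group 17; Cl is in period 3, group 17; Ba is in period 6, group 2; Pb is in period 6, group 14.
EA tends to increase across a period and decrease down a group, though the pattern is less regular than for IE or radius.
These span different periods and groups, so the two trends combine.
Pb > Ba: both are in period 6; the period trend gives Pb the larger value.
C > Pb: C sits above Pb in group 14, so the down-group effect alone puts C higher.
F > C: both are in period 2; the period trend gives F the larger value.
Cl > F: this pair runs against the simple trend — see the exception note.
Note the exception: Cl has a higher electron affinity than F, contrary to the simple trend — F's small 2p subshell makes the incoming electron feel strong e⁻–e⁻ repulsion, so Cl actually releases more energy on gaining an electron.
For reference (kJ/mol): C 122, F 328, Cl 349, Ba 14, Pb 35.
So from lowest to highest: Ba < Pb < C < F < Cl.

Ba < Pb < C < F < Cl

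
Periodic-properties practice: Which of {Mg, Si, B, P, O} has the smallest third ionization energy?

P

Consider each +2 ion: Mg²⁺ is the bare [Ne] core; Si²⁺ still has 2 valence electrons; B²⁺ still has 1 valence electron; P²⁺ still has 3 valence electrons; O²⁺ still has 4 valence electrons.
Pulling an electron out of a noble-gas core costs far more than removing a remaining valence electron, so Mg sits at the high end of IE_3.
Valence configurations: Si²⁺ [Ne]3s², B²⁺ [He]2s¹, P²⁺ [Ne]3s²3p¹, O²⁺ [He]2s²2p².
P²⁺ loses a lone 3p electron whereas Si²⁺ must break into a filled 3s² pair, so IE_3(Si) > IE_3(P) even though P has the higher nuclear charge.
Approximate IE_3 values (kJ/mol): Mg 7733, Si 3232, B 3660, P 2914, O 5300.
Putting it together, IE_3: P < Si < B < O < Mg.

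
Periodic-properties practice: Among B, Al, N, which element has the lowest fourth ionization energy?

After 3 electrons have been removed, what remains? B³⁺ is the bare [He] core; Al³⁺ is the bare [Ne] core; N³⁺ still has 2 valence electrons.
Breaking into a closed-shell core is much more expensive than removing a leftover valence electron — Al and B have the largest IE_4 here.
Approximate IE_4 values (kJ/mol): B 25026, Al 11577, N 7475.
Putting it together, IE_4: N < Al < B.

N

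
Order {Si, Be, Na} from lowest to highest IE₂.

Consider each +1 ion: Si⁺ still has 3 valence electrons; Be⁺ still has 1 valence electron; Na⁺ is the bare [Ne] core.
Pulling an electron out of a noble-gas core costs far more than removing a remaining valence electron, so Na sits at the high end of IE_2.
Valence configurations: Si⁺ [Ne]3s²3p¹, Be⁺ [He]2s¹.
Approximate IE_2 values (kJ/mol): Si 1577, Be 1757, Na 4562.
Hence IE_2: Si < Be < Na.

Si, Be, Na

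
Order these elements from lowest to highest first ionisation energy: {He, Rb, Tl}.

Rb < Tl < He

He is in period 1, group 18; Rb is in period 5, group 1; Tl is in period 6, group 13.
Removing the outermost electron gets harder across a period and easier down a group.
Here both period and group differ, so the two effects have to be weighed against each other.
Tl > Rb: the two effects oppose for this pair; the across-period effect wins (589 vs 403 kJ/mol).
He > Tl: both effects reinforce here, so He is clearly the higher of the two.
For reference (kJ/mol): He 2372, Rb 403, Tl 589.
So from lowest to highest: Rb < Tl < He.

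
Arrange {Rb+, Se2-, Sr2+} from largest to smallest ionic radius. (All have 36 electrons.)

All of these have 36 electrons, so size is governed by nuclear charge alone: the more protons, the stronger the pull on the same electron cloud, and the smaller the ion.
Nuclear charges: Sr2+ (Z=38), Rb+ (Z=37), Se2- (Z=34).
Largest to smallest: Se2- > Rb+ > Sr2+.

Se2- > Rb+ > Sr2+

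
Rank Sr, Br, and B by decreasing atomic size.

Sr, Br, B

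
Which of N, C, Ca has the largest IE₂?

N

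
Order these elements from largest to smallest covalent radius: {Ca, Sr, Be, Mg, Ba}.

Be is in period 2, group 2; Mg is in period 3, group 2; Ca is in period 4, group 2; Sr is in period 5, group 2; Ba is in period 6, group 2.
Across a period the added protons contract the valence shell; down a group each new principal shell makes the atom larger.
All are in group 2, so atomic radius increases down the group.
So from largest to smallest: Ba > Sr > Ca > Mg > Be.

Ba, Sr, Ca, Mg, Be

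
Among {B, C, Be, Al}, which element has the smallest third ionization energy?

Al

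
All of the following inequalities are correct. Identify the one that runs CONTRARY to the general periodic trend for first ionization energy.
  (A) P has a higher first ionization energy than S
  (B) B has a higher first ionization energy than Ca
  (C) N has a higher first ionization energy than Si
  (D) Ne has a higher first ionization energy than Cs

(A)

The general trend: first ionization energy increases across a period and decreases down a group.
(A) P (period 3, group 15) vs S (period 3, group 16): the stated order contradicts the simple trend.
(B) B (period 2, group 13) vs Ca (period 4, group 2): the stated order agrees with the simple trend.
(C) N (period 2, group 15) vs Si (period 3, group 14): the stated order agrees with the simple trend.
(D) Ne (period 2, group 18) vs Cs (period 6, group 1): the stated order agrees with the simple trend.
The exception is (A): S (3p⁴) ionizes more easily than half-filled P (3p³) because the paired 3p electron in S is pushed out by e⁻–e⁻ repulsion.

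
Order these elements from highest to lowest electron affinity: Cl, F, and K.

F is in period 2, group 17; Cl is in period 3, group 17; K is in period 4, group 1.
Adding an electron releases more energy for atoms nearer the top right (short of the noble gases).
Neither a single period nor a single group — weigh both effects.
F > K: relative to K, both the across-period and down-group shifts push F's electron affinity up.
Cl > F: this pair runs against the simple trend — see the exception note.
Note the exception: Cl has a higher electron affinity than F, contrary to the simple trend — F's small 2p subshell makes the incoming electron feel strong e⁻–e⁻ repulsion, so Cl actually releases more energy on gaining an electron.
Tabulated electron affinity (kJ/mol): F 328, Cl 349, K 48.
So from highest to lowest: Cl > F > K.

Cl > F > K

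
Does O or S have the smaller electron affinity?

O is in period 2, group 16; S is in period 3, group 16.
Electron affinity generally becomes more exothermic across a period toward the halogens and less exothermic down a group.
All are in group 16; the group trend (electron affinity increases up the group) applies, with the exception below.
Note the exception: S has a higher electron affinity than O, contrary to the simple trend — the compact 2p subshell of O repels the added electron more than S's larger 3p does.
Approximate values (kJ/mol): O 141, S 200.
So O has the smaller electron affinity (O < S).

O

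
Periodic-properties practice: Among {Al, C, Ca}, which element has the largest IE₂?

After 1 electron has been removed, what remains? Al⁺ still has 2 valence electrons; C⁺ still has 3 valence electrons; Ca⁺ still has 1 valence electron.
All are still removing valence electrons, so compare the +1 ions as you would atoms: IE_2 generally rises across a period (higher Z_eff) and falls down a group (larger shell), subject to the usual subshell exceptions.
Valence configurations: Al⁺ [Ne]3s², C⁺ [He]2s²2p¹, Ca⁺ [Ar]4s¹.
The numbers (kJ/mol): Al 1817, C 2353, Ca 1145.
So the second ionization energies run Ca < Al < C.

C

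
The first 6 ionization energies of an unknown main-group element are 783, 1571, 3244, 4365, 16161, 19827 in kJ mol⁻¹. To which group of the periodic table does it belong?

Look for the largest jump between consecutive ionization energies: IE5/IE4 ≈ 3.7, far larger than any earlier ratio.
That jump marks the point where a core electron is being removed. So the atom has 4 valence electrons.
A main-group element with 4 valence electrons is in group 14.

Group 14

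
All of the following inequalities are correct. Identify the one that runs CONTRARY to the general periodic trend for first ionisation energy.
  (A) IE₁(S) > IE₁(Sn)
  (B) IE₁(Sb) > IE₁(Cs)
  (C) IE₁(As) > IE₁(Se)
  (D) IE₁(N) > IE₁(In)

(C)

The general trend: first ionisation energy increases across a period and decreases down a group.
(A) S (period 3, group 16) vs Sn (period 5, group 14): the stated order agrees with the simple trend.
(B) Sb (period 5, group 15) vs Cs (period 6, group 1): the stated order agrees with the simple trend.
(C) As (period 4, group 15) vs Se (period 4, group 16): the stated order contradicts the simple trend.
(D) N (period 2, group 15) vs In (period 5, group 13): the stated order agrees with the simple trend.
The exception is (C): Se (4p⁴) ionizes more easily than half-filled As (4p³).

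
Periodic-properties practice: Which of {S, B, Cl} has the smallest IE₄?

S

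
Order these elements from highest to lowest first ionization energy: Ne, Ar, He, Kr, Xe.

He is in period 1, group 18; Ne is in period 2, group 18; Ar is in period 3, group 18; Kr is in period 4, group 18; Xe is in period 5, group 18.
IE₁ increases left→right with effective nuclear charge and decreases top→bottom as the valence shell moves farther out.
All are in group 18, so first ionization energy increases up the group.
So from highest to lowest: He > Ne > Ar > Kr > Xe.

He, Ne, Ar, Kr, Xe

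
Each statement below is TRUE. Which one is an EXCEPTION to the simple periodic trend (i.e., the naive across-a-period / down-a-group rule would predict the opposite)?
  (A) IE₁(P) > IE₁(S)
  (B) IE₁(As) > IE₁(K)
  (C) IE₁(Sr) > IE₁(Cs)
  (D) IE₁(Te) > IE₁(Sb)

The general trend: first ionisation energy increases across a period and decreases down a group.
(A) P (period 3, group 15) vs S (period 3, group 16): the stated order contradicts the simple trend.
(B) As (period 4, group 15) vs K (period 4, group 1): the stated order agrees with the simple trend.
(C) Sr (period 5, group 2) vs Cs (period 6, group 1): the stated order agrees with the simple trend.
(D) Te (period 5, group 16) vs Sb (period 5, group 15): the stated order agrees with the simple trend.
The exception is (A): S (3p⁴) ionizes more easily than half-filled P (3p³) because the paired 3p electron in S is pushed out by e⁻–e⁻ repulsion.

(A)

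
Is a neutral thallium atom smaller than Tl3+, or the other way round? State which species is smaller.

Tl3+

Forming Tl3+ removes 3 electrons from Tl. Fewer electrons for the same nuclear charge means less shielding and a higher Z_eff on the remaining electrons, and for main-group metals the entire outer shell is lost.
A cation is smaller than its parent atom: Tl3+ < Tl.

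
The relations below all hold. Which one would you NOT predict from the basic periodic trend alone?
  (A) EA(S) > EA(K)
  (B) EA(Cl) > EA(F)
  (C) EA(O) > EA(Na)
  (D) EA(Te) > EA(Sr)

(B)

The general trend: electron affinity increases across a period and decreases down a group.
(A) S (period 3, group 16) vs K (period 4, group 1): the stated order agrees with the simple trend.
(B) Cl (period 3, group 17) vs F (period 2, group 17): the stated order contradicts the simple trend.
(C) O (period 2, group 16) vs Na (period 3, group 1): the stated order agrees with the simple trend.
(D) Te (period 5, group 16) vs Sr (period 5, group 2): the stated order agrees with the simple trend.
The exception is (B): F's small 2p subshell makes the incoming electron feel strong e⁻–e⁻ repulsion, so Cl actually releases more energy on gaining an electron.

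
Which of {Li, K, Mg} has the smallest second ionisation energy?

The second ionization energy removes an electron from the +1 ion. For each element: Li⁺ is the bare [He] core; K⁺ is the bare [Ar] core; Mg⁺ still has 1 valence electron.
Core electrons are held far more tightly than valence electrons, so K and Li top the IE_2 order.
Approximate IE_2 values (kJ/mol): Li 7298, K 3052, Mg 1451.
Putting it together, IE_2: Mg < K < Li.

Mg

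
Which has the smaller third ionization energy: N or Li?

After 2 electrons have been removed, what remains? N²⁺ still has 3 valence electrons; Li²⁺ is already 1 electron into the core.
Core electrons are held far more tightly than valence electrons, so Li tops the IE_3 order.
The numbers (kJ/mol): N 4578, Li 11815.
Putting it together, IE_3: N < Li.

N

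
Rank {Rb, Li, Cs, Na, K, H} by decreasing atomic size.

Cs > Rb > K > Na > Li > H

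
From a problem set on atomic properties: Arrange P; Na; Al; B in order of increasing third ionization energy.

IE_3 is the cost of taking one more electron from the +2 cation: P²⁺ still has 3 valence electrons; Na²⁺ is already 1 electron into the core; Al²⁺ still has 1 valence electron; B²⁺ still has 1 valence electron.
Core electrons are held far more tightly than valence electrons, so Na tops the IE_3 order.
Valence configurations: P²⁺ [Ne]3s²3p¹, Al²⁺ [Ne]3s¹, B²⁺ [He]2s¹.
Approximate IE_3 values (kJ/mol): P 2914, Na 6910, Al 2745, B 3660.
Overall IE_3 order: Al < P < B < Na.

Al < P < B < Na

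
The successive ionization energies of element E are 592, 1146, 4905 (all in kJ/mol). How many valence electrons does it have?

2

Look for the largest jump between consecutive ionization energies: IE3/IE2 ≈ 4.3, far larger than any earlier ratio.
That jump marks the point where a core electron is being removed. So the atom has 2 valence electrons.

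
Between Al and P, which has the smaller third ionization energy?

Consider each +2 ion: Al²⁺ still has 1 valence electron; P²⁺ still has 3 valence electrons.
All are still removing valence electrons, so compare the +2 ions as you would atoms: IE_3 generally rises across a period (higher Z_eff) and falls down a group (larger shell), subject to the usual subshell exceptions.
Valence configurations: Al²⁺ [Ne]3s¹, P²⁺ [Ne]3s²3p¹.
Tabulated IE_3 (kJ/mol): Al 2745, P 2914.
Putting it together, IE_3: Al < P.

Al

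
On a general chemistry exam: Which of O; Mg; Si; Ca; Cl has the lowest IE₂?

IE_2 is the cost of taking one more electron from the +1 cation: O⁺ still has 5 valence electrons; Mg⁺ still has 1 valence electron; Si⁺ still has 3 valence electrons; Ca⁺ still has 1 valence electron; Cl⁺ still has 6 valence electrons.
All are still removing valence electrons, so compare the +1 ions as you would atoms: IE_2 generally rises across a period (higher Z_eff) and falls down a group (larger shell), subject to the usual subshell exceptions.
Valence configurations: O⁺ [He]2s²2p³, Mg⁺ [Ne]3s¹, Si⁺ [Ne]3s²3p¹, Ca⁺ [Ar]4s¹, Cl⁺ [Ne]3s²3p⁴.
Tabulated IE_2 (kJ/mol): O 3388, Mg 1451, Si 1577, Ca 1145, Cl 2298.
Hence IE_2: Ca < Mg < Si < Cl < O.

Ca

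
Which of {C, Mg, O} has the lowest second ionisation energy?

Mg

The second ionization energy removes an electron from the +1 ion. For each element: C⁺ still has 3 valence electrons; Mg⁺ still has 1 valence electron; O⁺ still has 5 valence electrons.
All are still removing valence electrons, so compare the +1 ions as you would atoms: IE_2 generally rises across a period (higher Z_eff) and falls down a group (larger shell), subject to the usual subshell exceptions.
Valence configurations: C⁺ [He]2s²2p¹, Mg⁺ [Ne]3s¹, O⁺ [He]2s²2p³.
Approximate IE_2 values (kJ/mol): C 2353, Mg 1451, O 3388.
So the second ionization energies run Mg < C < O.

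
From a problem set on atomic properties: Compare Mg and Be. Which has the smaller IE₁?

Mg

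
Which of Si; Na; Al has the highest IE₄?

IE_4 is the cost of taking one more electron from the +3 cation: Si³⁺ still has 1 valence electron; Na³⁺ is already 2 electrons into the core; Al³⁺ is the bare [Ne] core.
Pulling an electron out of a noble-gas core costs far more than removing a remaining valence electron, so Na and Al sit at the high end of IE_4.
The numbers (kJ/mol): Si 4356, Na 9543, Al 11577.
Overall IE_4 order: Si < Na < Al.

Al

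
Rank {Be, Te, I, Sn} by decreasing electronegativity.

I, Te, Sn, Be

Atoms toward the upper right of the periodic table pull bonding electrons most strongly.
Neither a single period nor a single group — weigh both effects.
Sn > Be: period and group pull opposite ways; the across-period shift dominates (1.96 vs 1.57).
Te > Sn: both are in period 5; the period trend gives Te the larger value.
I > Te: I lies to the right of Te in period 5, so the across-period effect alone puts I higher.
Approximate values (Pauling): Be 1.57, Sn 1.96, Te 2.10, I 2.66.
So from highest to lowest: I > Te > Sn > Be.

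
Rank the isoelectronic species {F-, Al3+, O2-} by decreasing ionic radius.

O2- > F- > Al3+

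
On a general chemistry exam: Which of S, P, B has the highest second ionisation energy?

B

Consider each +1 ion: S⁺ still has 5 valence electrons; P⁺ still has 4 valence electrons; B⁺ still has 2 valence electrons.
All are still removing valence electrons, so compare the +1 ions as you would atoms: IE_2 generally rises across a period (higher Z_eff) and falls down a group (larger shell), subject to the usual subshell exceptions.
Valence configurations: S⁺ [Ne]3s²3p³, P⁺ [Ne]3s²3p², B⁺ [He]2s².
Approximate IE_2 values (kJ/mol): S 2252, P 1907, B 2427.
Putting it together, IE_2: P < S < B.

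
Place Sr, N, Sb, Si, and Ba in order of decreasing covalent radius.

Ba > Sr > Sb > Si > N

N is in period 2, group 15; Si is in period 3, group 14; Sr is in period 5, group 2; Sb is in period 5, group 15; Ba is in period 6, group 2.
Across a period the added protons contract the valence shell; down a group each new principal shell makes the atom larger.
These span different periods and groups, so the two trends combine.
Si > N: relative to N, both the across-period and down-group shifts push Si's atomic radius up.
Sb > Si: period and group pull opposite ways; the down-group shift dominates (140 vs 116 pm).
Sr > Sb: Sr lies to the left of Sb in period 5, so the across-period effect alone puts Sr larger.
Ba > Sr: Ba sits below Sr in group 2, so the down-group effect alone puts Ba larger.
For reference (pm): N 71, Si 116, Sr 185, Sb 140, Ba 196.
So from largest to smallest: Ba > Sr > Sb > Si > N.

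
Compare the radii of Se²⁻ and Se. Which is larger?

Forming Se²⁻ adds 2 electrons to Se. More electron–electron repulsion in the same shell, with unchanged nuclear charge, lets the cloud expand.
An anion is larger than its parent atom: Se²⁻ > Se.

Se²⁻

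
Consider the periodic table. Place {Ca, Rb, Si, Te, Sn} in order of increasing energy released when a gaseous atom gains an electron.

Ca < Rb < Sn < Si < Te

Si is in period 3, group 14; Ca is in period 4, group 2; Rb is in period 5, group 1; Sn is in period 5, group 14; Te is in period 5, group 16.
Adding an electron releases more energy for atoms nearer the top right (short of the noble gases).
Here both period and group differ, so the two effects have to be weighed against each other.
Rb > Ca: this pair runs against the simple trend — see the exception note.
Sn > Rb: Sn lies to the right of Rb in period 5, so the across-period effect alone puts Sn higher.
Si > Sn: they share group 14; the group trend gives Si the larger value.
Te > Si: the two effects oppose for this pair; the across-period effect wins (190 vs 134 kJ/mol).
Note the exception: Rb has a higher electron affinity than Ca, contrary to the simple trend — adding an electron to Ca (ns²) has to open a new, higher-energy np subshell, which is unfavourable.
Tabulated electron affinity (kJ/mol): Si 134, Ca 2, Rb 47, Sn 107, Te 190.
So from lowest to highest: Ca < Rb < Sn < Si < Te.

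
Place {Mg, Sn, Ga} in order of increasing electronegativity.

Mg < Ga < Sn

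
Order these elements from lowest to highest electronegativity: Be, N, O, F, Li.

Li < Be < N < O < F

Li is in period 2, group 1; Be is in period 2, group 2; N is in period 2, group 15; O is in period 2, group 16; F is in period 2, group 17.
EN rises left→right (higher Z_eff, smaller atoms) and falls top→bottom (larger, more shielded atoms).
All lie in period 2, so electronegativity increases left to right.
So from lowest to highest: Li < Be < N < O < F.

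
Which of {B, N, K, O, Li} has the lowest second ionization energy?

B

IE_2 is the cost of taking one more electron from the +1 cation: B⁺ still has 2 valence electrons; N⁺ still has 4 valence electrons; K⁺ is the bare [Ar] core; O⁺ still has 5 valence electrons; Li⁺ is the bare [He] core.
Usually core removal costs more than valence removal, but here the competition is close: a tightly held n=2 valence electron can cost more to remove than an n=3 core electron, so the actual values have to decide it.
Valence configurations: B⁺ [He]2s², N⁺ [He]2s²2p², O⁺ [He]2s²2p³.
The numbers (kJ/mol): B 2427, N 2856, K 3052, O 3388, Li 7298.
Putting it together, IE_2: B < N < K < O < Li.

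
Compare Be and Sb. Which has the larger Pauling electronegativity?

Sb

Be is in period 2, group 2; Sb is in period 5, group 15.
EN rises left→right (higher Z_eff, smaller atoms) and falls top→bottom (larger, more shielded atoms).
These span different periods and groups, so the two trends combine.
Sb > Be: period and group pull opposite ways; the across-period shift dominates (2.05 vs 1.57).
For reference (Pauling): Be 1.57, Sb 2.05.
So Sb has the larger Pauling electronegativity (Sb > Be).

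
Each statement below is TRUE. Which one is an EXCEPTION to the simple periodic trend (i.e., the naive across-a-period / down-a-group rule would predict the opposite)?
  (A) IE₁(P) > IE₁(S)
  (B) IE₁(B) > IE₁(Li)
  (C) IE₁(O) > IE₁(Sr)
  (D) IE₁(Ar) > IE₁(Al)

The general trend: first ionisation energy increases across a period and decreases down a group.
(A) P (period 3, group 15) vs S (period 3, group 16): the stated order contradicts the simple trend.
(B) B (period 2, group 13) vs Li (period 2, group 1): the stated order agrees with the simple trend.
(C) O (period 2, group 16) vs Sr (period 5, group 2): the stated order agrees with the simple trend.
(D) Ar (period 3, group 18) vs Al (period 3, group 13): the stated order agrees with the simple trend.
The exception is (A): S (3p⁴) ionizes more easily than half-filled P (3p³) because the paired 3p electron in S is pushed out by e⁻–e⁻ repulsion.

(A)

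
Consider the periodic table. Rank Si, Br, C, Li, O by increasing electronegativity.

Atoms toward the upper right of the periodic table pull bonding electrons most strongly.
These span different periods and groups, so the two trends combine.
Si > Li: the two effects oppose for this pair; the across-period effect wins (1.90 vs 0.98).
C > Si: C sits above Si in group 14, so the down-group effect alone puts C higher.
Br > C: period and group pull opposite ways; the across-period shift dominates (2.96 vs 2.55).
O > Br: the two effects oppose for this pair; the down-group effect wins (3.44 vs 2.96).
Approximate values (Pauling): Li 0.98, C 2.55, O 3.44, Si 1.90, Br 2.96.
So from lowest to highest: Li < Si < C < Br < O.

Li < Si < C < Br < O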